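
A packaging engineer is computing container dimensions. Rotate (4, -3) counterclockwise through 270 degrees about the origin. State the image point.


Transformation: rotation about the origin
Original point: (4, -3)
Rule for 270 deg counterclockwise: (x, y) -> (y, -x)
Apply: (4, -3) -> (-3, -4)
(-3, -4)


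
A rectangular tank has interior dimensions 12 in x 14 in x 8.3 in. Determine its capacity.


Shape: rectangular prism
l = 12 in, w = 14 in, h = 8.3 in
Formula: V = l * w * h
V = 12 * 14 * 8.3
V = 168 * 8.3
V = 1394.4
1394.4 in^3


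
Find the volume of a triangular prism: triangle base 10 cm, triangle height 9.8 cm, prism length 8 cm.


Shape: triangular prism
Triangle base = 10 cm, triangle height = 9.8 cm, prism length L = 8 cm
Formula: V = (1/2 * b * h_tri) * L
Cross-section area = 0.5 * 10 * 9.8 = 49
V = 49 * 8
V = 392
392 cm^3


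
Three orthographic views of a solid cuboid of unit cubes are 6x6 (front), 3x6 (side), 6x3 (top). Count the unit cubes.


Orthographic views of a solid rectangular block:
Front view 6 x 6 -> length = 6, height = 6
Side view 3 x 6 -> width = 3, height = 6 (consistent)
Top view 6 x 3 -> confirms length = 6, width = 3
The block is 6 x 3 x 6.
Total unit cubes = 6 * 3 * 6 = 108
108 unit cubes


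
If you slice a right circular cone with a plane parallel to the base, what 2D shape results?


Solid: right circular cone
Cutting plane: parallel to the base
Visualize the intersection of the plane with the solid's surface.
The boundary of the cut region is a circle.
circle


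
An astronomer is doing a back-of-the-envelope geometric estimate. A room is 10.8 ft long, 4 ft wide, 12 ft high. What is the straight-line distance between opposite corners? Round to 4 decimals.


Shape: rectangular box (space diagonal)
l = 10.8 ft, w = 4 ft, h = 12 ft
Visualize: the diagonal of the base, then a right triangle with that diagonal and the height.
Formula: d = sqrt(l^2 + w^2 + h^2)
l^2 + w^2 + h^2 = 116.64 + 16 + 144 = 276.64
d = sqrt(276.64)
d = 16.6325
16.6325 ft


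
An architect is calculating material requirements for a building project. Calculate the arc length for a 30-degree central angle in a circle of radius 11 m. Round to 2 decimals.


Shape: circular arc
Radius r = 11 m, Angle = 30 degrees
Formula: L = (angle/360) * 2 * pi * r
2 * pi * r = 22 * pi
L = (30/360) * 22 * pi
L = 1.833333 * pi
L = 5.76
5.76 m


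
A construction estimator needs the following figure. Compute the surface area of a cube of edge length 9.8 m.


Shape: cube
Side s = 9.8 m
A cube has 6 square faces.
Formula: SA = 6 * s^2
s^2 = 96.04
SA = 6 * 96.04
SA = 576.24
576.24 m^2


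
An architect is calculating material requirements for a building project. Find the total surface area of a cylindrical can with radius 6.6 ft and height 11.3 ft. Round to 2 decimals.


Shape: closed cylinder
Radius r = 6.6 ft, Height h = 11.3 ft
Formula: SA = 2*pi*r^2 + 2*pi*r*h = 2*pi*r*(r + h)
r + h = 17.9
2 * r * (r + h) = 2 * 6.6 * 17.9 = 236.28
SA = 236.28 * pi
SA = 742.3
742.3 ft^2


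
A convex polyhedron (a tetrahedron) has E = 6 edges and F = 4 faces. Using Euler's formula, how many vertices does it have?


Polyhedron: tetrahedron
Euler's formula for convex polyhedra: V - E + F = 2
Given: E = 6 edges and F = 4 faces
Solve for V:
V = 2 + E - F = 2 + 6 - 4 = 4
4 vertices


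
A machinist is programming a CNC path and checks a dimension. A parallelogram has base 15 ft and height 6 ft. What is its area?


Shape: parallelogram
Base b = 15 ft, Height h = 6 ft
Formula: A = b * h
A = 15 * 6
A = 90
90 ft^2


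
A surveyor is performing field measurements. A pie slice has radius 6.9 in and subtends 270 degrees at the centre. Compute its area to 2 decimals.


Shape: circular sector
Radius r = 6.9 in, Angle = 270 degrees
Formula: A = (angle/360) * pi * r^2
r^2 = 47.61
Fraction of circle = 270/360
A = (270/360) * pi * 47.61
A = 35.7075 * pi
A = 112.18
112.18 in^2


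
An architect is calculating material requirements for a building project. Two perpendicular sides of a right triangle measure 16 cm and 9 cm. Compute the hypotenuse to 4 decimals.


Shape: right triangle
Legs a = 16 cm, b = 9 cm
Formula: c = sqrt(a^2 + b^2)
a^2 = 256, b^2 = 81
a^2 + b^2 = 337
c = sqrt(337)
c = 18.3576
18.3576 cm


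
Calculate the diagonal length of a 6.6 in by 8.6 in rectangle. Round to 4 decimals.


Shape: rectangle (diagonal via Pythagoras)
Sides: 6.6 in and 8.6 in
Formula: d = sqrt(l^2 + w^2)
l^2 = 43.56, w^2 = 73.96
l^2 + w^2 = 117.52
d = sqrt(117.52)
d = 10.8407
10.8407 in


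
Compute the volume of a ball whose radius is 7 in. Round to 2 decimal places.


Shape: sphere
Radius r = 7 in
Formula: V = (4/3) * pi * r^3
r^3 = 343
(4/3) * 343 = 457.333333
V = 457.333333 * pi
V = 1436.76
1436.76 in^3


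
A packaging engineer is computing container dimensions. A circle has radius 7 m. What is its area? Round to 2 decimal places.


Shape: circle
Radius r = 7 m
Formula: A = pi * r^2
r^2 = 7^2 = 49
A = pi * 49
A = 153.94
153.94 m^2


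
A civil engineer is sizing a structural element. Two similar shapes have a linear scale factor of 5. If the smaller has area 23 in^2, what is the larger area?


Linear scale factor k = 5
Original area = 23 in^2
Rule: under a linear scaling by k, areas scale by k^2.
k^2 = 5^2 = 25
New area = 23 * 25
New area = 575
575 in^2


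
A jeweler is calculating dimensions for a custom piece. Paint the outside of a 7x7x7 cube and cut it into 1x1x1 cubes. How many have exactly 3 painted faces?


Large cube: 7 x 7 x 7, cut into unit cubes.
Cubes with 3 painted faces are at the corners. A cube always has 8 corners.
Count = 8
8 unit cubes


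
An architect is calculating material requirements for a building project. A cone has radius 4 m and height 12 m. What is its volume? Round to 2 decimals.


Shape: cone
Radius r = 4 m, Height h = 12 m
Formula: V = (1/3) * pi * r^2 * h
r^2 = 16
pi * r^2 * h = pi * 16 * 12 = 192 * pi
V = 192 * pi / 3
V = 201.06
201.06 m^3


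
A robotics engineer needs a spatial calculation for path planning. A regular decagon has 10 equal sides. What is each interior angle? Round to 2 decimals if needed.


Shape: regular decagon (10 sides)
Formula: interior angle = (n - 2) * 180 / n
(n - 2) = 8
(n - 2) * 180 = 1440
angle = 1440 / 10
angle = 144
144 degrees


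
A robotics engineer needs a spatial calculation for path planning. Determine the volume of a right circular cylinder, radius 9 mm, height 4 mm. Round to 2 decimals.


Shape: cylinder
Radius r = 9 mm, Height h = 4 mm
Formula: V = pi * r^2 * h
r^2 = 81
V = pi * 81 * 4
V = 324 * pi
V = 1017.88
1017.88 mm^3


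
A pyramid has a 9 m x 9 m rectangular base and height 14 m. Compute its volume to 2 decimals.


Shape: rectangular pyramid
Base: 9 m x 9 m, Height h = 14 m
Formula: V = (1/3) * base_area * h
base_area = 9 * 9 = 81
base_area * h = 81 * 14 = 1134
V = 1134 / 3
V = 378
378 m^3


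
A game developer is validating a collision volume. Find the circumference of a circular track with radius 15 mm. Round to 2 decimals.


Shape: circle
Radius r = 15 mm
Formula: C = 2 * pi * r
C = 2 * pi * 15
C = 30 * pi
C = 94.25
94.25 mm


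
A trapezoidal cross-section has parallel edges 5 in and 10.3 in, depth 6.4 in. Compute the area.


Shape: trapezoid
Parallel sides a = 5 in, b = 10.3 in; Height h = 6.4 in
Formula: A = (a + b) * h / 2
a + b = 5 + 10.3 = 15.3
A = 15.3 * 6.4 / 2
A = 97.92 / 2
A = 48.96
48.96 in^2


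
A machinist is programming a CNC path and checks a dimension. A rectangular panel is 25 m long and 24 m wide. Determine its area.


Shape: rectangle
Length l = 25 m, Width w = 24 m
Formula: A = l * w
A = 25 * 24
A = 600
600 m^2


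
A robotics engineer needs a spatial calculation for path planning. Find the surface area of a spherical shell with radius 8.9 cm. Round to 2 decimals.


Shape: sphere
Radius r = 8.9 cm
Formula: SA = 4 * pi * r^2
r^2 = 79.21
SA = 4 * pi * 79.21
SA = 316.84 * pi
SA = 995.38
995.38 cm^2


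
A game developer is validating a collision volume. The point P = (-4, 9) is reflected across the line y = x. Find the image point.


Transformation: reflection
Original point: (-4, 9)
Rule for reflection over y = x: (x, y) -> (y, x)
Apply: (-4, 9) -> (9, -4)
(9, -4)


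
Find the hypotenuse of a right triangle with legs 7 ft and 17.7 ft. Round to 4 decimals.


Shape: right triangle
Legs a = 7 ft, b = 17.7 ft
Formula: c = sqrt(a^2 + b^2)
a^2 = 49, b^2 = 313.29
a^2 + b^2 = 362.29
c = sqrt(362.29)
c = 19.0339
19.0339 ft


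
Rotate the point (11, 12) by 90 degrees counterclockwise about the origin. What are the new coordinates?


Transformation: rotation about the origin
Original point: (11, 12)
Rule for 90 deg counterclockwise: (x, y) -> (-y, x)
Apply: (11, 12) -> (-12, 11)
(-12, 11)


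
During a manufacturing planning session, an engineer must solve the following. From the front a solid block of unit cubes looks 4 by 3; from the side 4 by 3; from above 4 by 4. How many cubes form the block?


Orthographic views of a solid rectangular block:
Front view 4 x 3 -> length = 4, height = 3
Side view 4 x 3 -> width = 4, height = 3 (consistent)
Top view 4 x 4 -> confirms length = 4, width = 4
The block is 4 x 4 x 3.
Total unit cubes = 4 * 4 * 3 = 48
48 unit cubes


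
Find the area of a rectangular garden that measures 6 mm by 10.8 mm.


Shape: rectangle
Length l = 6 mm, Width w = 10.8 mm
Formula: A = l * w
A = 6 * 10.8
A = 64.8
64.8 mm^2


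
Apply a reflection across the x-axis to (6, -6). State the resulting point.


Transformation: reflection
Original point: (6, -6)
Rule for reflection over the x-axis: (x, y) -> (x, -y)
Apply: (6, -6) -> (6, 6)
(6, 6)


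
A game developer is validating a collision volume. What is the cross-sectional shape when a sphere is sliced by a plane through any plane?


Solid: sphere
Cutting plane: through any plane
Visualize the intersection of the plane with the solid's surface.
The boundary of the cut region is a circle.
circle


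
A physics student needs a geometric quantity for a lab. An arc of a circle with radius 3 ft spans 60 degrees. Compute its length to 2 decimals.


Shape: circular arc
Radius r = 3 ft, Angle = 60 degrees
Formula: L = (angle/360) * 2 * pi * r
2 * pi * r = 6 * pi
L = (60/360) * 6 * pi
L = 1 * pi
L = 3.14
3.14 ft


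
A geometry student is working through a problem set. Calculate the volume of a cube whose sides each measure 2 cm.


Shape: cube
Side s = 2 cm
Formula: V = s^3
V = 2 * 2 * 2
V = 4 * 2
V = 8
8 cm^3


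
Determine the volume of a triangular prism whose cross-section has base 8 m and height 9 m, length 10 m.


Shape: triangular prism
Triangle base = 8 m, triangle height = 9 m, prism length L = 10 m
Formula: V = (1/2 * b * h_tri) * L
Cross-section area = 0.5 * 8 * 9 = 36
V = 36 * 10
V = 360
360 m^3


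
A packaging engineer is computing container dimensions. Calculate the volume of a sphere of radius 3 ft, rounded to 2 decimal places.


Shape: sphere
Radius r = 3 ft
Formula: V = (4/3) * pi * r^3
r^3 = 27
(4/3) * 27 = 36
V = 36 * pi
V = 113.1
113.1 ft^3


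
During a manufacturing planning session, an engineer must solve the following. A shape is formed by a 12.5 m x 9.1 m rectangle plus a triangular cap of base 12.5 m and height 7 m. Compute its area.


Composite shape: rectangle + triangle
Rectangle area = 12.5 * 9.1 = 113.75
Triangle area = 0.5 * 12.5 * 7 = 43.75
Total = 113.75 + 43.75
Total = 157.5
157.5 m^2


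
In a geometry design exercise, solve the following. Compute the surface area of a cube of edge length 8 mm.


Shape: cube
Side s = 8 mm
A cube has 6 square faces.
Formula: SA = 6 * s^2
s^2 = 64
SA = 6 * 64
SA = 384
384 mm^2


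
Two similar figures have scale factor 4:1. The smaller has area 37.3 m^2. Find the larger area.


Linear scale factor k = 4
Original area = 37.3 m^2
Rule: under a linear scaling by k, areas scale by k^2.
k^2 = 4^2 = 16
New area = 37.3 * 16
New area = 596.8
596.8 m^2


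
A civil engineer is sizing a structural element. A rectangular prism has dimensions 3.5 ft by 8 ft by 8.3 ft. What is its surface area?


Shape: rectangular prism
l = 3.5 ft, w = 8 ft, h = 8.3 ft
Formula: SA = 2(lw + lh + wh)
lw = 28, lh = 29.05, wh = 66.4
lw + lh + wh = 123.45
SA = 2 * 123.45
SA = 246.9
246.9 ft^2


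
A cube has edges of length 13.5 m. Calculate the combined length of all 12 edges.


Shape: cube
Side s = 13.5 m
A cube has 12 edges, all equal.
Formula: total edge length = 12 * s
Total = 12 * 13.5
Total = 162
162 m


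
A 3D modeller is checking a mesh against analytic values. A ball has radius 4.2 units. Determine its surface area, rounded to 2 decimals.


Shape: sphere
Radius r = 4.2 units
Formula: SA = 4 * pi * r^2
r^2 = 17.64
SA = 4 * pi * 17.64
SA = 70.56 * pi
SA = 221.67
221.67 units^2


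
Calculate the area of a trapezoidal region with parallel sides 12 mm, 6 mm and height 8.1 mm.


Shape: trapezoid
Parallel sides a = 12 mm, b = 6 mm; Height h = 8.1 mm
Formula: A = (a + b) * h / 2
a + b = 12 + 6 = 18
A = 18 * 8.1 / 2
A = 145.8 / 2
A = 72.9
72.9 mm^2


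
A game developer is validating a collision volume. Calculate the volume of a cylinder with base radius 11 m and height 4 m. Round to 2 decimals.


Shape: cylinder
Radius r = 11 m, Height h = 4 m
Formula: V = pi * r^2 * h
r^2 = 121
V = pi * 121 * 4
V = 484 * pi
V = 1520.53
1520.53 m^3


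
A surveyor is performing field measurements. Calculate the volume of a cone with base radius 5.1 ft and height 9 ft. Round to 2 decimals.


Shape: cone
Radius r = 5.1 ft, Height h = 9 ft
Formula: V = (1/3) * pi * r^2 * h
r^2 = 26.01
pi * r^2 * h = pi * 26.01 * 9 = 234.09 * pi
V = 234.09 * pi / 3
V = 245.14
245.14 ft^3


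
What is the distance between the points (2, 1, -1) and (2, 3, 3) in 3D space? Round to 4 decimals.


3D distance between two points
P1 = (2, 1, -1), P2 = (2, 3, 3)
Formula: d = sqrt((x2-x1)^2 + (y2-y1)^2 + (z2-z1)^2)
dx = 2 - 2 = 0
dy = 3 - 1 = 2
dz = 3 - -1 = 4
dx^2 + dy^2 + dz^2 = 0 + 4 + 16 = 20
d = sqrt(20)
d = 4.4721
4.4721 units


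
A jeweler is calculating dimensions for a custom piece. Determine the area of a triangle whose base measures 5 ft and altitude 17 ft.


Shape: triangle
Base b = 5 ft, Height h = 17 ft
Formula: A = (1/2) * b * h
A = 0.5 * 5 * 17
A = 0.5 * 85
A = 42.5
42.5 ft^2


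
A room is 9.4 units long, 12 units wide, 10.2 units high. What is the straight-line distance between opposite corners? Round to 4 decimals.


Shape: rectangular box (space diagonal)
l = 9.4 units, w = 12 units, h = 10.2 units
Visualize: the diagonal of the base, then a right triangle with that diagonal and the height.
Formula: d = sqrt(l^2 + w^2 + h^2)
l^2 + w^2 + h^2 = 88.36 + 144 + 104.04 = 336.4
d = sqrt(336.4)
d = 18.3412
18.3412 units


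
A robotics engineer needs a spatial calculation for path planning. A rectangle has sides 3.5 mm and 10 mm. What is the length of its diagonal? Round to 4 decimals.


Shape: rectangle (diagonal via Pythagoras)
Sides: 3.5 mm and 10 mm
Formula: d = sqrt(l^2 + w^2)
l^2 = 12.25, w^2 = 100
l^2 + w^2 = 112.25
d = sqrt(112.25)
d = 10.5948
10.5948 mm


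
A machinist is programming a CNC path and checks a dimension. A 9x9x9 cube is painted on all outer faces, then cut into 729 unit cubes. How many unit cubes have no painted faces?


Large cube: 9 x 9 x 9, cut into unit cubes.
n = 9, so n - 2 = 7
Unpainted cubes form the interior (n - 2)^3 block.
(n - 2)^3 = 7^3 = 343
343 unit cubes


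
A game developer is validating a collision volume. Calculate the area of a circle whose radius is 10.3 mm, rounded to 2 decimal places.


Shape: circle
Radius r = 10.3 mm
Formula: A = pi * r^2
r^2 = 10.3^2 = 106.09
A = pi * 106.09
A = 333.29
333.29 mm^2


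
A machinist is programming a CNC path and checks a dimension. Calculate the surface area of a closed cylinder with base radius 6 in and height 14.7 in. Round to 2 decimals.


Shape: closed cylinder
Radius r = 6 in, Height h = 14.7 in
Formula: SA = 2*pi*r^2 + 2*pi*r*h = 2*pi*r*(r + h)
r + h = 20.7
2 * r * (r + h) = 2 * 6 * 20.7 = 248.4
SA = 248.4 * pi
SA = 780.37
780.37 in^2


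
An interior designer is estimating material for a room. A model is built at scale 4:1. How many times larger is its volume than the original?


Linear scale factor k = 4
Rule: under a linear scaling by k, volumes scale by k^3.
k^3 = 4 * 4 * 4
k^3 = 16 * 4
k^3 = 64
Volume scales by a factor of 64.
64 (dimensionless)


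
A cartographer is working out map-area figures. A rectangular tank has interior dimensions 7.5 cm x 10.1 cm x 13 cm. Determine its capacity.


Shape: rectangular prism
l = 7.5 cm, w = 10.1 cm, h = 13 cm
Formula: V = l * w * h
V = 7.5 * 10.1 * 13
V = 75.75 * 13
V = 984.75
984.75 cm^3


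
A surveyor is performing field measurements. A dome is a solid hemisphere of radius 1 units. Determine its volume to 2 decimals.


Shape: hemisphere (half of a sphere)
Radius r = 1 units
Formula: V = (1/2) * (4/3) * pi * r^3 = (2/3) * pi * r^3
r^3 = 1
(2/3) * 1 = 0.666667
V = 0.666667 * pi
V = 2.09
2.09 units^3


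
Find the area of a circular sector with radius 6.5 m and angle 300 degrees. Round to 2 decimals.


Shape: circular sector
Radius r = 6.5 m, Angle = 300 degrees
Formula: A = (angle/360) * pi * r^2
r^2 = 42.25
Fraction of circle = 300/360
A = (300/360) * pi * 42.25
A = 35.208333 * pi
A = 110.61
110.61 m^2


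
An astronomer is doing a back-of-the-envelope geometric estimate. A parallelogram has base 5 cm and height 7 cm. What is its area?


Shape: parallelogram
Base b = 5 cm, Height h = 7 cm
Formula: A = b * h
A = 5 * 7
A = 35
35 cm^2


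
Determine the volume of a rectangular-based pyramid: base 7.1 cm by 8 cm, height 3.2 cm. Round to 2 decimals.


Shape: rectangular pyramid
Base: 7.1 cm x 8 cm, Height h = 3.2 cm
Formula: V = (1/3) * base_area * h
base_area = 7.1 * 8 = 56.8
base_area * h = 56.8 * 3.2 = 181.76
V = 181.76 / 3
V = 60.59
60.59 cm^3


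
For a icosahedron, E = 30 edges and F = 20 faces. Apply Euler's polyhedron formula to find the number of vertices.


Polyhedron: icosahedron
Euler's formula for convex polyhedra: V - E + F = 2
Given: E = 30 edges and F = 20 faces
Solve for V:
V = 2 + E - F = 2 + 30 - 20 = 12
12 vertices


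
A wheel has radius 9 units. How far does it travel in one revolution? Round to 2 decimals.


Shape: circle
Radius r = 9 units
Formula: C = 2 * pi * r
C = 2 * pi * 9
C = 18 * pi
C = 56.55
56.55 units


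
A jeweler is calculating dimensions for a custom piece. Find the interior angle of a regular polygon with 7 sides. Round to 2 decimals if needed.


Shape: regular heptagon (7 sides)
Formula: interior angle = (n - 2) * 180 / n
(n - 2) = 5
(n - 2) * 180 = 900
angle = 900 / 7
angle = 128.57
128.57 degrees


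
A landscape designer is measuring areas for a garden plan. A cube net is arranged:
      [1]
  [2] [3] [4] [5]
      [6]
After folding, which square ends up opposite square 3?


Net: cross layout. Take square 3 as the base (bottom).
Fold the four squares in the horizontal row up around 3: 2 -> left, 4 -> right, 5 wraps to the top.
Fold 1 and 6 up from 3: 1 -> back, 6 -> front.
Opposite pairs are therefore: (1, 6), (2, 4), (3, 5).
Face 3 is opposite face 5.
face 5


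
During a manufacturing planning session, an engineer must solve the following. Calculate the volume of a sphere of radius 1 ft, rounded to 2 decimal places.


Shape: sphere
Radius r = 1 ft
Formula: V = (4/3) * pi * r^3
r^3 = 1
(4/3) * 1 = 1.333333
V = 1.333333 * pi
V = 4.19
4.19 ft^3


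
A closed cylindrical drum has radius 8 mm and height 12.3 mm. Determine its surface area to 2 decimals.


Shape: closed cylinder
Radius r = 8 mm, Height h = 12.3 mm
Formula: SA = 2*pi*r^2 + 2*pi*r*h = 2*pi*r*(r + h)
r + h = 20.3
2 * r * (r + h) = 2 * 8 * 20.3 = 324.8
SA = 324.8 * pi
SA = 1020.39
1020.39 mm^2


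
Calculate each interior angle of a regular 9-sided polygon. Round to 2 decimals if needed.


Shape: regular nonagon (9 sides)
Formula: interior angle = (n - 2) * 180 / n
(n - 2) = 7
(n - 2) * 180 = 1260
angle = 1260 / 9
angle = 140
140 degrees


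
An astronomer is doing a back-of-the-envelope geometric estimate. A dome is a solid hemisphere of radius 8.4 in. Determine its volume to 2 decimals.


Shape: hemisphere (half of a sphere)
Radius r = 8.4 in
Formula: V = (1/2) * (4/3) * pi * r^3 = (2/3) * pi * r^3
r^3 = 592.704
(2/3) * 592.704 = 395.136
V = 395.136 * pi
V = 1241.36
1241.36 in^3


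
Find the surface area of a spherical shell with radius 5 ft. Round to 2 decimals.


Shape: sphere
Radius r = 5 ft
Formula: SA = 4 * pi * r^2
r^2 = 25
SA = 4 * pi * 25
SA = 100 * pi
SA = 314.16
314.16 ft^2


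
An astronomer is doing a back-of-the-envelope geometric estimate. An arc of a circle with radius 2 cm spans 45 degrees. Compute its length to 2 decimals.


Shape: circular arc
Radius r = 2 cm, Angle = 45 degrees
Formula: L = (angle/360) * 2 * pi * r
2 * pi * r = 4 * pi
L = (45/360) * 4 * pi
L = 0.5 * pi
L = 1.57
1.57 cm


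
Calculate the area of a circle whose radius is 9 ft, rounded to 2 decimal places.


Shape: circle
Radius r = 9 ft
Formula: A = pi * r^2
r^2 = 9^2 = 81
A = pi * 81
A = 254.47
254.47 ft^2


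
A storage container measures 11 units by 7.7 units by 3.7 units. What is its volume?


Shape: rectangular prism
l = 11 units, w = 7.7 units, h = 3.7 units
Formula: V = l * w * h
V = 11 * 7.7 * 3.7
V = 84.7 * 3.7
V = 313.39
313.39 units^3


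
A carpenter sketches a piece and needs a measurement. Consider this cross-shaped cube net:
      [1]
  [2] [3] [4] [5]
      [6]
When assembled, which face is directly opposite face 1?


Net: cross layout. Take square 3 as the base (bottom).
Fold the four squares in the horizontal row up around 3: 2 -> left, 4 -> right, 5 wraps to the top.
Fold 1 and 6 up from 3: 1 -> back, 6 -> front.
Opposite pairs are therefore: (1, 6), (2, 4), (3, 5).
Face 1 is opposite face 6.
face 6


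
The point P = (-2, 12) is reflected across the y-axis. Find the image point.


Transformation: reflection
Original point: (-2, 12)
Rule for reflection over the y-axis: (x, y) -> (-x, y)
Apply: (-2, 12) -> (2, 12)
(2, 12)


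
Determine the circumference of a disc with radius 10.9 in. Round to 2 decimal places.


Shape: circle
Radius r = 10.9 in
Formula: C = 2 * pi * r
C = 2 * pi * 10.9
C = 21.8 * pi
C = 68.49
68.49 in


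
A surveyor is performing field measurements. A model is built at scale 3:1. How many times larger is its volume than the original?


Linear scale factor k = 3
Rule: under a linear scaling by k, volumes scale by k^3.
k^3 = 3 * 3 * 3
k^3 = 9 * 3
k^3 = 27
Volume scales by a factor of 27.
27 (dimensionless)


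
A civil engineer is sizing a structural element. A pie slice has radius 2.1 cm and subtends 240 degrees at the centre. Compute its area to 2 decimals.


Shape: circular sector
Radius r = 2.1 cm, Angle = 240 degrees
Formula: A = (angle/360) * pi * r^2
r^2 = 4.41
Fraction of circle = 240/360
A = (240/360) * pi * 4.41
A = 2.94 * pi
A = 9.24
9.24 cm^2


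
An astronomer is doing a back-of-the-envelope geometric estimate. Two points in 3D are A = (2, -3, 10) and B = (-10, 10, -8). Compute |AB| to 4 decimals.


3D distance between two points
P1 = (2, -3, 10), P2 = (-10, 10, -8)
Formula: d = sqrt((x2-x1)^2 + (y2-y1)^2 + (z2-z1)^2)
dx = -10 - 2 = -12
dy = 10 - -3 = 13
dz = -8 - 10 = -18
dx^2 + dy^2 + dz^2 = 144 + 169 + 324 = 637
d = sqrt(637)
d = 25.2389
25.2389 units


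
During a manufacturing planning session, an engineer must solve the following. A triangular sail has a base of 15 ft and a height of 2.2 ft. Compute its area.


Shape: triangle
Base b = 15 ft, Height h = 2.2 ft
Formula: A = (1/2) * b * h
A = 0.5 * 15 * 2.2
A = 0.5 * 33
A = 16.5
16.5 ft^2


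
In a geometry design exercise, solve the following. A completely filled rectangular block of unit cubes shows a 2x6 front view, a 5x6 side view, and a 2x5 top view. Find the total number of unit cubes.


Orthographic views of a solid rectangular block:
Front view 2 x 6 -> length = 2, height = 6
Side view 5 x 6 -> width = 5, height = 6 (consistent)
Top view 2 x 5 -> confirms length = 2, width = 5
The block is 2 x 5 x 6.
Total unit cubes = 2 * 5 * 6 = 60
60 unit cubes


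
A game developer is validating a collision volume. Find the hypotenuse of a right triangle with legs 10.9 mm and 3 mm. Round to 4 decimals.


Shape: right triangle
Legs a = 10.9 mm, b = 3 mm
Formula: c = sqrt(a^2 + b^2)
a^2 = 118.81, b^2 = 9
a^2 + b^2 = 127.81
c = sqrt(127.81)
c = 11.3053
11.3053 mm


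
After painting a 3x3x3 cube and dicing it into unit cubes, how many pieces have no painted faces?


Large cube: 3 x 3 x 3, cut into unit cubes.
n = 3, so n - 2 = 1
Unpainted cubes form the interior (n - 2)^3 block.
(n - 2)^3 = 1^3 = 1
1 unit cubes


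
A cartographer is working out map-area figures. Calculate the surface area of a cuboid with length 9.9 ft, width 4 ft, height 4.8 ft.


Shape: rectangular prism
l = 9.9 ft, w = 4 ft, h = 4.8 ft
Formula: SA = 2(lw + lh + wh)
lw = 39.6, lh = 47.52, wh = 19.2
lw + lh + wh = 106.32
SA = 2 * 106.32
SA = 212.64
212.64 ft^2


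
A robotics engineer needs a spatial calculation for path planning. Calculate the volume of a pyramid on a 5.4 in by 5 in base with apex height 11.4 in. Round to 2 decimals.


Shape: rectangular pyramid
Base: 5.4 in x 5 in, Height h = 11.4 in
Formula: V = (1/3) * base_area * h
base_area = 5.4 * 5 = 27
base_area * h = 27 * 11.4 = 307.8
V = 307.8 / 3
V = 102.6
102.6 in^3


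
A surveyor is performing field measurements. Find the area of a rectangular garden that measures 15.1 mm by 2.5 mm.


Shape: rectangle
Length l = 15.1 mm, Width w = 2.5 mm
Formula: A = l * w
A = 15.1 * 2.5
A = 37.75
37.75 mm^2


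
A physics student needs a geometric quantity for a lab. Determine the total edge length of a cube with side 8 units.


Shape: cube
Side s = 8 units
A cube has 12 edges, all equal.
Formula: total edge length = 12 * s
Total = 12 * 8
Total = 96
96 units


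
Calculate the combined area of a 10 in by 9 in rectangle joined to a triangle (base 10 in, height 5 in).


Composite shape: rectangle + triangle
Rectangle area = 10 * 9 = 90
Triangle area = 0.5 * 10 * 5 = 25
Total = 90 + 25
Total = 115
115 in^2


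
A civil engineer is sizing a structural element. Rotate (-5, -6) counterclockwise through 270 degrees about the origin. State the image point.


Transformation: rotation about the origin
Original point: (-5, -6)
Rule for 270 deg counterclockwise: (x, y) -> (y, -x)
Apply: (-5, -6) -> (-6, 5)
(-6, 5)


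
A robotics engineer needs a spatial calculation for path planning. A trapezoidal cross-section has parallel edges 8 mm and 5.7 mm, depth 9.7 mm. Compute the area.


Shape: trapezoid
Parallel sides a = 8 mm, b = 5.7 mm; Height h = 9.7 mm
Formula: A = (a + b) * h / 2
a + b = 8 + 5.7 = 13.7
A = 13.7 * 9.7 / 2
A = 132.89 / 2
A = 66.445
66.445 mm^2


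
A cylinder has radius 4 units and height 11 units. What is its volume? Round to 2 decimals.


Shape: cylinder
Radius r = 4 units, Height h = 11 units
Formula: V = pi * r^2 * h
r^2 = 16
V = pi * 16 * 11
V = 176 * pi
V = 552.92
552.92 units^3


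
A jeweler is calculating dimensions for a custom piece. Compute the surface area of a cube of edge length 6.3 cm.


Shape: cube
Side s = 6.3 cm
A cube has 6 square faces.
Formula: SA = 6 * s^2
s^2 = 39.69
SA = 6 * 39.69
SA = 238.14
238.14 cm^2


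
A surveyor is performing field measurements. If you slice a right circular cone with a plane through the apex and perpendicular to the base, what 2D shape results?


Solid: right circular cone
Cutting plane: through the apex and perpendicular to the base
Visualize the intersection of the plane with the solid's surface.
The boundary of the cut region is a isosceles triangle.
isosceles triangle


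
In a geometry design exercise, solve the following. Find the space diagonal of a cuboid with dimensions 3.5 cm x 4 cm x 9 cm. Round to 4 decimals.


Shape: rectangular box (space diagonal)
l = 3.5 cm, w = 4 cm, h = 9 cm
Visualize: the diagonal of the base, then a right triangle with that diagonal and the height.
Formula: d = sqrt(l^2 + w^2 + h^2)
l^2 + w^2 + h^2 = 12.25 + 16 + 81 = 109.25
d = sqrt(109.25)
d = 10.4523
10.4523 cm


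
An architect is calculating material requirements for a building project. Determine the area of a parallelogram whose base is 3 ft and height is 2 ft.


Shape: parallelogram
Base b = 3 ft, Height h = 2 ft
Formula: A = b * h
A = 3 * 2
A = 6
6 ft^2


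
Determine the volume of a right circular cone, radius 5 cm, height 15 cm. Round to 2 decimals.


Shape: cone
Radius r = 5 cm, Height h = 15 cm
Formula: V = (1/3) * pi * r^2 * h
r^2 = 25
pi * r^2 * h = pi * 25 * 15 = 375 * pi
V = 375 * pi / 3
V = 392.7
392.7 cm^3


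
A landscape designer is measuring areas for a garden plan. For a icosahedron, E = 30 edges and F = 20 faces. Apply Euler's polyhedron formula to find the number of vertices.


Polyhedron: icosahedron
Euler's formula for convex polyhedra: V - E + F = 2
Given: E = 30 edges and F = 20 faces
Solve for V:
V = 2 + E - F = 2 + 30 - 20 = 12
12 vertices


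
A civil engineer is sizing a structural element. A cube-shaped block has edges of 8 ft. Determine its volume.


Shape: cube
Side s = 8 ft
Formula: V = s^3
V = 8 * 8 * 8
V = 64 * 8
V = 512
512 ft^3


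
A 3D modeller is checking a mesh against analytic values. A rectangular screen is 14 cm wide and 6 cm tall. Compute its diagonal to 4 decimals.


Shape: rectangle (diagonal via Pythagoras)
Sides: 14 cm and 6 cm
Formula: d = sqrt(l^2 + w^2)
l^2 = 196, w^2 = 36
l^2 + w^2 = 232
d = sqrt(232)
d = 15.2315
15.2315 cm


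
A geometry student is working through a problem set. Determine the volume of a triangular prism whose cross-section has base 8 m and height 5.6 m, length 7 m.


Shape: triangular prism
Triangle base = 8 m, triangle height = 5.6 m, prism length L = 7 m
Formula: V = (1/2 * b * h_tri) * L
Cross-section area = 0.5 * 8 * 5.6 = 22.4
V = 22.4 * 7
V = 156.8
156.8 m^3


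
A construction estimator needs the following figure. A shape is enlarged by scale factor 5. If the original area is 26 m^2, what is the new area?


Linear scale factor k = 5
Original area = 26 m^2
Rule: under a linear scaling by k, areas scale by k^2.
k^2 = 5^2 = 25
New area = 26 * 25
New area = 650
650 m^2


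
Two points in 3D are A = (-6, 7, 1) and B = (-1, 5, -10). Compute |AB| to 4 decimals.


3D distance between two points
P1 = (-6, 7, 1), P2 = (-1, 5, -10)
Formula: d = sqrt((x2-x1)^2 + (y2-y1)^2 + (z2-z1)^2)
dx = -1 - -6 = 5
dy = 5 - 7 = -2
dz = -10 - 1 = -11
dx^2 + dy^2 + dz^2 = 25 + 4 + 121 = 150
d = sqrt(150)
d = 12.2474
12.2474 units


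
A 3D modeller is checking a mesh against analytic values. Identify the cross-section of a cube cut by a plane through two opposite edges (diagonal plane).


Solid: cube
Cutting plane: through two opposite edges (diagonal plane)
Visualize the intersection of the plane with the solid's surface.
The boundary of the cut region is a rectangle.
rectangle


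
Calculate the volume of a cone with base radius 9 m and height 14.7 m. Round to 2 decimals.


Shape: cone
Radius r = 9 m, Height h = 14.7 m
Formula: V = (1/3) * pi * r^2 * h
r^2 = 81
pi * r^2 * h = pi * 81 * 14.7 = 1190.7 * pi
V = 1190.7 * pi / 3
V = 1246.9
1246.9 m^3


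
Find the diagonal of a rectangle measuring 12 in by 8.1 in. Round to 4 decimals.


Shape: rectangle (diagonal via Pythagoras)
Sides: 12 in and 8.1 in
Formula: d = sqrt(l^2 + w^2)
l^2 = 144, w^2 = 65.61
l^2 + w^2 = 209.61
d = sqrt(209.61)
d = 14.4779
14.4779 in


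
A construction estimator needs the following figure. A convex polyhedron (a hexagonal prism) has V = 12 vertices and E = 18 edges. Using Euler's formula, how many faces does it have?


Polyhedron: hexagonal prism
Euler's formula for convex polyhedra: V - E + F = 2
Given: V = 12 vertices and E = 18 edges
Solve for F:
F = 2 + E - V = 2 + 18 - 12 = 8
8 faces


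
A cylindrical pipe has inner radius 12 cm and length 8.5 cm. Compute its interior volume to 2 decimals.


Shape: cylinder
Radius r = 12 cm, Height h = 8.5 cm
Formula: V = pi * r^2 * h
r^2 = 144
V = pi * 144 * 8.5
V = 1224 * pi
V = 3845.31
3845.31 cm^3


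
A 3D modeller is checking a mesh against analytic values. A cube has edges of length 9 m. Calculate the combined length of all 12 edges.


Shape: cube
Side s = 9 m
A cube has 12 edges, all equal.
Formula: total edge length = 12 * s
Total = 12 * 9
Total = 108
108 m


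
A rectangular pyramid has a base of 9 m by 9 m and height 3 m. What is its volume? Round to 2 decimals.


Shape: rectangular pyramid
Base: 9 m x 9 m, Height h = 3 m
Formula: V = (1/3) * base_area * h
base_area = 9 * 9 = 81
base_area * h = 81 * 3 = 243
V = 243 / 3
V = 81
81 m^3


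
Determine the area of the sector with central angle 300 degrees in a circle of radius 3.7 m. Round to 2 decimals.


Shape: circular sector
Radius r = 3.7 m, Angle = 300 degrees
Formula: A = (angle/360) * pi * r^2
r^2 = 13.69
Fraction of circle = 300/360
A = (300/360) * pi * 13.69
A = 11.408333 * pi
A = 35.84
35.84 m^2


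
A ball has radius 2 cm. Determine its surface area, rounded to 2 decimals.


Shape: sphere
Radius r = 2 cm
Formula: SA = 4 * pi * r^2
r^2 = 4
SA = 4 * pi * 4
SA = 16 * pi
SA = 50.27
50.27 cm^2


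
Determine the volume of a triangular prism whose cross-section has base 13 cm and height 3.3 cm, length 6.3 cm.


Shape: triangular prism
Triangle base = 13 cm, triangle height = 3.3 cm, prism length L = 6.3 cm
Formula: V = (1/2 * b * h_tri) * L
Cross-section area = 0.5 * 13 * 3.3 = 21.45
V = 21.45 * 6.3
V = 135.135
135.135 cm^3


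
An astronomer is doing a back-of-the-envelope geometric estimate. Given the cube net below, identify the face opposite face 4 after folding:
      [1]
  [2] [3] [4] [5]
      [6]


Net: cross layout. Take square 3 as the base (bottom).
Fold the four squares in the horizontal row up around 3: 2 -> left, 4 -> right, 5 wraps to the top.
Fold 1 and 6 up from 3: 1 -> back, 6 -> front.
Opposite pairs are therefore: (1, 6), (2, 4), (3, 5).
Face 4 is opposite face 2.
face 2


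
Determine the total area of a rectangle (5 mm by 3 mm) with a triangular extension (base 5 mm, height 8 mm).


Composite shape: rectangle + triangle
Rectangle area = 5 * 3 = 15
Triangle area = 0.5 * 5 * 8 = 20
Total = 15 + 20
Total = 35
35 mm^2


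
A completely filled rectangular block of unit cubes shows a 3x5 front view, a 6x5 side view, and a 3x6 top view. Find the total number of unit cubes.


Orthographic views of a solid rectangular block:
Front view 3 x 5 -> length = 3, height = 5
Side view 6 x 5 -> width = 6, height = 5 (consistent)
Top view 3 x 6 -> confirms length = 3, width = 6
The block is 3 x 6 x 5.
Total unit cubes = 3 * 6 * 5 = 90
90 unit cubes


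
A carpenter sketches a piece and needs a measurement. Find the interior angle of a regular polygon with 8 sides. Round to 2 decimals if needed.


Shape: regular octagon (8 sides)
Formula: interior angle = (n - 2) * 180 / n
(n - 2) = 6
(n - 2) * 180 = 1080
angle = 1080 / 8
angle = 135
135 degrees


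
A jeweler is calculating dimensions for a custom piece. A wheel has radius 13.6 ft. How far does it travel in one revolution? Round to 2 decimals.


Shape: circle
Radius r = 13.6 ft
Formula: C = 2 * pi * r
C = 2 * pi * 13.6
C = 27.2 * pi
C = 85.45
85.45 ft


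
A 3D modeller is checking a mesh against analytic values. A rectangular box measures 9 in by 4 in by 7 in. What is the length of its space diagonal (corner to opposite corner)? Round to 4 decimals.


Shape: rectangular box (space diagonal)
l = 9 in, w = 4 in, h = 7 in
Visualize: the diagonal of the base, then a right triangle with that diagonal and the height.
Formula: d = sqrt(l^2 + w^2 + h^2)
l^2 + w^2 + h^2 = 81 + 16 + 49 = 146
d = sqrt(146)
d = 12.083
12.083 in


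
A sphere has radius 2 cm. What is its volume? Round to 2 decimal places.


Shape: sphere
Radius r = 2 cm
Formula: V = (4/3) * pi * r^3
r^3 = 8
(4/3) * 8 = 10.666667
V = 10.666667 * pi
V = 33.51
33.51 cm^3


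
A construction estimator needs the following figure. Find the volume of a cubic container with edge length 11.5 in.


Shape: cube
Side s = 11.5 in
Formula: V = s^3
V = 11.5 * 11.5 * 11.5
V = 132.25 * 11.5
V = 1520.875
1520.875 in^3


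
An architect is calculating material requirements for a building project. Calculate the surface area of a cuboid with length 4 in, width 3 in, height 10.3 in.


Shape: rectangular prism
l = 4 in, w = 3 in, h = 10.3 in
Formula: SA = 2(lw + lh + wh)
lw = 12, lh = 41.2, wh = 30.9
lw + lh + wh = 84.1
SA = 2 * 84.1
SA = 168.2
168.2 in^2


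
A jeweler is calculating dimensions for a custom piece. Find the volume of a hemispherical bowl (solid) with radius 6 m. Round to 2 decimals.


Shape: hemisphere (half of a sphere)
Radius r = 6 m
Formula: V = (1/2) * (4/3) * pi * r^3 = (2/3) * pi * r^3
r^3 = 216
(2/3) * 216 = 144
V = 144 * pi
V = 452.39
452.39 m^3


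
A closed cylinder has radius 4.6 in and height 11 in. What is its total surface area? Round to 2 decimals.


Shape: closed cylinder
Radius r = 4.6 in, Height h = 11 in
Formula: SA = 2*pi*r^2 + 2*pi*r*h = 2*pi*r*(r + h)
r + h = 15.6
2 * r * (r + h) = 2 * 4.6 * 15.6 = 143.52
SA = 143.52 * pi
SA = 450.88
450.88 in^2


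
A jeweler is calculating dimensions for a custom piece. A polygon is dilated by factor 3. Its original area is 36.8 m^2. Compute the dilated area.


Linear scale factor k = 3
Original area = 36.8 m^2
Rule: under a linear scaling by k, areas scale by k^2.
k^2 = 3^2 = 9
New area = 36.8 * 9
New area = 331.2
331.2 m^2


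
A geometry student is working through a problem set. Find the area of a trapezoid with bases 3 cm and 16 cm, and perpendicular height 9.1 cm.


Shape: trapezoid
Parallel sides a = 3 cm, b = 16 cm; Height h = 9.1 cm
Formula: A = (a + b) * h / 2
a + b = 3 + 16 = 19
A = 19 * 9.1 / 2
A = 172.9 / 2
A = 86.45
86.45 cm^2


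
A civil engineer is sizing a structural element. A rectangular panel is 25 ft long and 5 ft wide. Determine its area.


Shape: rectangle
Length l = 25 ft, Width w = 5 ft
Formula: A = l * w
A = 25 * 5
A = 125
125 ft^2


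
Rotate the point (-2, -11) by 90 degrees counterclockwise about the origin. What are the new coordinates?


Transformation: rotation about the origin
Original point: (-2, -11)
Rule for 90 deg counterclockwise: (x, y) -> (-y, x)
Apply: (-2, -11) -> (11, -2)
(11, -2)


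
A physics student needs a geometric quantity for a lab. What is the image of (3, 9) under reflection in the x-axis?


Transformation: reflection
Original point: (3, 9)
Rule for reflection over the x-axis: (x, y) -> (x, -y)
Apply: (3, 9) -> (3, -9)
(3, -9)


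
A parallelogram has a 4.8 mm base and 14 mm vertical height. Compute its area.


Shape: parallelogram
Base b = 4.8 mm, Height h = 14 mm
Formula: A = b * h
A = 4.8 * 14
A = 67.2
67.2 mm^2


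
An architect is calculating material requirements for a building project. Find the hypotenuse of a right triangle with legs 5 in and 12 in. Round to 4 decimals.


Shape: right triangle
Legs a = 5 in, b = 12 in
Formula: c = sqrt(a^2 + b^2)
a^2 = 25, b^2 = 144
a^2 + b^2 = 169
c = sqrt(169)
c = 13.0
13 in


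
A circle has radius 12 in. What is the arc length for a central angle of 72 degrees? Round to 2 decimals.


Shape: circular arc
Radius r = 12 in, Angle = 72 degrees
Formula: L = (angle/360) * 2 * pi * r
2 * pi * r = 24 * pi
L = (72/360) * 24 * pi
L = 4.8 * pi
L = 15.08
15.08 in


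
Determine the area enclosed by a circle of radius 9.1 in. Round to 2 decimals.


Shape: circle
Radius r = 9.1 in
Formula: A = pi * r^2
r^2 = 9.1^2 = 82.81
A = pi * 82.81
A = 260.16
260.16 in^2


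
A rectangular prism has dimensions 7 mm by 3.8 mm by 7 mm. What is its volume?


Shape: rectangular prism
l = 7 mm, w = 3.8 mm, h = 7 mm
Formula: V = l * w * h
V = 7 * 3.8 * 7
V = 26.6 * 7
V = 186.2
186.2 mm^3
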